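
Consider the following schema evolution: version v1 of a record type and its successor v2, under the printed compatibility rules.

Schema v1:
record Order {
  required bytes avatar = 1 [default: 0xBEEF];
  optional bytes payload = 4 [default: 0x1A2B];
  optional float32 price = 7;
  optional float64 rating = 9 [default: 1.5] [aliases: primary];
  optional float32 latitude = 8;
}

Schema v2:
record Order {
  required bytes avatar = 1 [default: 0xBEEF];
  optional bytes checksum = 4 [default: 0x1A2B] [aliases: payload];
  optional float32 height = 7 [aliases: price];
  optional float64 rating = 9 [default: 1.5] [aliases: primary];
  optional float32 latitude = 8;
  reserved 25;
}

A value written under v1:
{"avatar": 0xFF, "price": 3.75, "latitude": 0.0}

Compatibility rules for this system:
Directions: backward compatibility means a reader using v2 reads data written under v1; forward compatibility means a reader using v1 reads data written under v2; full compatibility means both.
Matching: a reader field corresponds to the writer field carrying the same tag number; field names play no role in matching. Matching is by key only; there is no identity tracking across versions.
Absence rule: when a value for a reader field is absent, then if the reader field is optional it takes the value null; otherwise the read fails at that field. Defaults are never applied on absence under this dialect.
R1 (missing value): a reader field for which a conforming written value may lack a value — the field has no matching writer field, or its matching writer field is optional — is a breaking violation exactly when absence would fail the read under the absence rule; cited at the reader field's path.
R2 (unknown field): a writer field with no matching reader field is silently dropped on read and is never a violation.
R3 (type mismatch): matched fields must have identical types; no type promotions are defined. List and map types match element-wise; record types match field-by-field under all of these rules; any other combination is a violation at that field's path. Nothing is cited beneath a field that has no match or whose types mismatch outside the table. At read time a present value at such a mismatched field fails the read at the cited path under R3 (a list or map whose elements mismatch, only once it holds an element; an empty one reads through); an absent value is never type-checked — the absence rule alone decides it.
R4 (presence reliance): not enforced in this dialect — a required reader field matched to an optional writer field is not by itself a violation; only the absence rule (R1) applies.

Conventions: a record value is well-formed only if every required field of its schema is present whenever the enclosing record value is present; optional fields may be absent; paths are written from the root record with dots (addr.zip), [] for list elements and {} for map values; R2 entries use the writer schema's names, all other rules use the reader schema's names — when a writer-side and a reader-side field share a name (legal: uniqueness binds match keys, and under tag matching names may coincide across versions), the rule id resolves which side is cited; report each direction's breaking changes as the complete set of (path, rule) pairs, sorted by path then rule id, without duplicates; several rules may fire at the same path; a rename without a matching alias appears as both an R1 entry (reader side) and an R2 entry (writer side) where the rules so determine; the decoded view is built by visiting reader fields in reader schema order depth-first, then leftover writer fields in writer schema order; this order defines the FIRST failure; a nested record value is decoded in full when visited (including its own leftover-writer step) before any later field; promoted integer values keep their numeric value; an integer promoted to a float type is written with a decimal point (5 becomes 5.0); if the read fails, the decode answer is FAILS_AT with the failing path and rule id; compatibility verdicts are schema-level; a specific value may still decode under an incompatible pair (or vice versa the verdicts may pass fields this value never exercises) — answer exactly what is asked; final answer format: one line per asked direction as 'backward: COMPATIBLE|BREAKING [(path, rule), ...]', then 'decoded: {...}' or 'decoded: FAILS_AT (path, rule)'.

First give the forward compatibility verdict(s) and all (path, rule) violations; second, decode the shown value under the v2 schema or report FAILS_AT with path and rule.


arrows below run writer -> reader for Order
forward on Order — v1 reading data written by v2:
  bytes -> bytes, writer required: avatar aligns to avatar
  bytes -> bytes, writer optional: payload aligns to checksum
  float32 -> float32, writer optional: price aligns to height
  float64 -> float64, writer optional: rating aligns to rating
  float32 -> float32, writer optional: latitude aligns to latitude
  => no violations; forward on Order: COMPATIBLE
decode walk for Order under reader schema v2:
  avatar := 0xFF
  checksum := null (not supplied -> null)
  height := 3.75 (from writer price)
  rating := null (not supplied -> null)
  latitude := 0.0
  => decoded: {"avatar": 0xFF, "checksum": null, "height": 3.75, "rating": null, "latitude": 0.0}

forward: COMPATIBLE []; decoded: {"avatar": 0xFF, "checksum": null, "height": 3.75, "rating": null, "latitude": 0.0}


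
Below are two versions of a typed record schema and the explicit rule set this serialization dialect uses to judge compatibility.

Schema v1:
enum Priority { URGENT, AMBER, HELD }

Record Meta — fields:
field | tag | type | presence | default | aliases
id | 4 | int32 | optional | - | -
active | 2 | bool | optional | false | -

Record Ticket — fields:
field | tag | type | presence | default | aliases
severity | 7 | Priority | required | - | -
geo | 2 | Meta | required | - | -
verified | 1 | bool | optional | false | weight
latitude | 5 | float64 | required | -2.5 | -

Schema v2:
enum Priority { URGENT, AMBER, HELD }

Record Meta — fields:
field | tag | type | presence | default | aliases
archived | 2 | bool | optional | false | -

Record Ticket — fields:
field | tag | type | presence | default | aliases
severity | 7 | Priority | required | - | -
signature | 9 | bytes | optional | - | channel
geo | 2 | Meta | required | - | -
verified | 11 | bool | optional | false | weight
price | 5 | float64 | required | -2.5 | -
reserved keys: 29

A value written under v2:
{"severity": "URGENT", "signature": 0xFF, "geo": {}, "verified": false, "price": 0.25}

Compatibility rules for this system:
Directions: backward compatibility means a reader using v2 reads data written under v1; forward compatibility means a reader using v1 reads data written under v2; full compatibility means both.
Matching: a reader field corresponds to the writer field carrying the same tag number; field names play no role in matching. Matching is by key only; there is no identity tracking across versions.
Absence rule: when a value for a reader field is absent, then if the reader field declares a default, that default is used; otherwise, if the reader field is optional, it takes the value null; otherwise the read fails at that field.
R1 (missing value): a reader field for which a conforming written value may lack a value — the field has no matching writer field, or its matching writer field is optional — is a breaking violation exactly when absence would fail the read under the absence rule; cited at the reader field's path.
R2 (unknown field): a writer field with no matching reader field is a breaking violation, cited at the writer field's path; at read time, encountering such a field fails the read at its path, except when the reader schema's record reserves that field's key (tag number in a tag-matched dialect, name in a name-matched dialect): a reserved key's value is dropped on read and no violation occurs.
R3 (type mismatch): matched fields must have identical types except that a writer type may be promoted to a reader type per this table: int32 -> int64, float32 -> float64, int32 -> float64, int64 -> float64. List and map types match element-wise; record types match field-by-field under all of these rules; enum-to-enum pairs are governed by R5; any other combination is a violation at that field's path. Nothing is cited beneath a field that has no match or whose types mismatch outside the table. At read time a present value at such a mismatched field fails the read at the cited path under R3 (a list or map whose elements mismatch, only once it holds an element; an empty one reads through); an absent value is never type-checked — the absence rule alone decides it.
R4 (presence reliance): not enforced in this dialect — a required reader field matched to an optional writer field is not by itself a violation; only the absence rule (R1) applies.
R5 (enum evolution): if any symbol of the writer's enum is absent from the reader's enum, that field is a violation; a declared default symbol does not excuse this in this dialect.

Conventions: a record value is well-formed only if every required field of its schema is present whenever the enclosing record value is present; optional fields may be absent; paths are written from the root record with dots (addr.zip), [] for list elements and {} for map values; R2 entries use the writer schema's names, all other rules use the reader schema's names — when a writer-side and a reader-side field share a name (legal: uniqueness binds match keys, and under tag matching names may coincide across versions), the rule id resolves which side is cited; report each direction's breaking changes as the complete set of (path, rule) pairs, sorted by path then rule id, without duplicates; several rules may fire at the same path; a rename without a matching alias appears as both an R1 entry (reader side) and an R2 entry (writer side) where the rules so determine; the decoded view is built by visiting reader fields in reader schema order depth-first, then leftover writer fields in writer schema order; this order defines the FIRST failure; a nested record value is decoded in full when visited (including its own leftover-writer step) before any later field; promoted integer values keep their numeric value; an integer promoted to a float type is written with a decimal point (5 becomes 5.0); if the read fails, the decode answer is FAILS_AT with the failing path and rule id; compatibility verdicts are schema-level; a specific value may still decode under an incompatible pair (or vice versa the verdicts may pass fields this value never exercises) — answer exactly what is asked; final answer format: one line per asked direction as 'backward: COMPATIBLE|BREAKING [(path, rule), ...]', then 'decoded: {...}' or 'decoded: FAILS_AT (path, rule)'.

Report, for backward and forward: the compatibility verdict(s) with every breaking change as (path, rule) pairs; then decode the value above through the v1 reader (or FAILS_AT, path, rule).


backward: BREAKING [(geo.id, R2), (verified, R2)]; forward: BREAKING [(signature, R2), (verified, R2)]; decoded: FAILS_AT (signature, R2)

in Ticket below, arrows point writer -> reader
backward pass over Ticket, reader schema v2, writer schema v1:
  writer required, Priority -> Priority: reader severity maps from writer severity
  signature: no writer-side match
  writer required, Meta -> Meta: reader geo maps from writer geo
  verified: no writer-side match
  writer required, float64 -> float64: reader price maps from writer latitude
  leftover writer field: verified
  writer optional, bool -> bool: reader geo.archived maps from writer geo.active
  leftover writer field: geo.id
  breaking: (geo.id, R2)
  breaking: (verified, R2)
  backward on Ticket therefore BREAKING (2)
forward pass over Ticket, reader schema v1, writer schema v2:
  writer required, Priority -> Priority: reader severity maps from writer severity
  writer required, Meta -> Meta: reader geo maps from writer geo
  verified: no writer-side match
  writer required, float64 -> float64: reader latitude maps from writer price
  leftover writer field: signature
  leftover writer field: verified
  geo.id: no writer-side match
  writer optional, bool -> bool: reader geo.active maps from writer geo.archived
  breaking: (signature, R2)
  breaking: (verified, R2)
  forward on Ticket therefore BREAKING (2)
decode (reader v1):
  severity := "URGENT"
  geo.id := null (not supplied -> null)
  geo.active := false (no value, default fills)
  verified := false (no value, default fills)
  latitude := 0.25 (from writer price)
  read fails at signature under R2 (unknown field)
  => FAILS_AT (signature, R2)


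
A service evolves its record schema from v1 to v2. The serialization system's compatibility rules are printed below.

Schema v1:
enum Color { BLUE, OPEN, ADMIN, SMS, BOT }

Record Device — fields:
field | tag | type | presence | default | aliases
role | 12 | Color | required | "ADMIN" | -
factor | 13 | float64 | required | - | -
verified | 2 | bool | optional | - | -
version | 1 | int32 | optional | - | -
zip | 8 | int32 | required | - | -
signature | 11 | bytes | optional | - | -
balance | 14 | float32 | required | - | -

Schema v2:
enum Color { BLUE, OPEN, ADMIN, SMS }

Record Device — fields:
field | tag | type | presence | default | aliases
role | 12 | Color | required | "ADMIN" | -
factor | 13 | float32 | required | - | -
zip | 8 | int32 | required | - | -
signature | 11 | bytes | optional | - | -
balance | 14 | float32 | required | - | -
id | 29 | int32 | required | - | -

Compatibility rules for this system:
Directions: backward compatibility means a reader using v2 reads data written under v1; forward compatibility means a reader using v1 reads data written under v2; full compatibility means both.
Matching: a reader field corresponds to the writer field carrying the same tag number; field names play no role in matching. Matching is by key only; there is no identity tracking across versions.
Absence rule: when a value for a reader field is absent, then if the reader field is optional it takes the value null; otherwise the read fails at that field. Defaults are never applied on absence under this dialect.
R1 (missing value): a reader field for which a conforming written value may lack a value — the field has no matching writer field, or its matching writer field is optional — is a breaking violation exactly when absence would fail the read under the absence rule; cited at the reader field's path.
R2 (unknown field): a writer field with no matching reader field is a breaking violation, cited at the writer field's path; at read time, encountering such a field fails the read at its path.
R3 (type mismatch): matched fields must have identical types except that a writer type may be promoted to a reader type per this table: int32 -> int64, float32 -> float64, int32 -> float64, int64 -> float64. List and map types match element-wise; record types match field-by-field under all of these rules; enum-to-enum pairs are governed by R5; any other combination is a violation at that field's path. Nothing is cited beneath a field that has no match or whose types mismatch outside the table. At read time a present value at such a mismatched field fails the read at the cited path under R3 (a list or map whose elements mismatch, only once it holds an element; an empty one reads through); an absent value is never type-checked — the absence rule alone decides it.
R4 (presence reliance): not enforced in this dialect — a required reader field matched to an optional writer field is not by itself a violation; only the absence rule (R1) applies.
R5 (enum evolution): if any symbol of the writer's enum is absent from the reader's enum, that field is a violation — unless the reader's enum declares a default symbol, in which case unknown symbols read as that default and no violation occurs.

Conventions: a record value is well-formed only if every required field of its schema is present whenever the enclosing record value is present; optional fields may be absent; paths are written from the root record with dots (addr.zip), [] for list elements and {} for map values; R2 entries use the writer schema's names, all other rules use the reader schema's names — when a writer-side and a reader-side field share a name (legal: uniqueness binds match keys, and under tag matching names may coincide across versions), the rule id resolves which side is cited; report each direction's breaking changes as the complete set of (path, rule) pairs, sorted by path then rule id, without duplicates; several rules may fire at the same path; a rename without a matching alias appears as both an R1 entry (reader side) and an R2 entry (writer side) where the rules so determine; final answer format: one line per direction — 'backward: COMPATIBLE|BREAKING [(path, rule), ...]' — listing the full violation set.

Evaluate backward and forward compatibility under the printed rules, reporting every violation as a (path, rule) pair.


backward: BREAKING [(factor, R3), (id, R1), (role, R5), (verified, R2), (version, R2)]; forward: BREAKING [(id, R2)]

in Device below, arrows point writer -> reader
checking backward for Device: reader v2 against writer v1:
  role: Color -> Color, writer required; from role
  factor: float64 -> float32, writer required; from factor
  zip: int32 -> int32, writer required; from zip
  signature: bytes -> bytes, writer optional; from signature
  balance: float32 -> float32, writer required; from balance
  id has no writer counterpart
  leftover writer field: verified
  leftover writer field: version
  violation R3 at factor
  violation R1 at id
  violation R5 at role
  violation R2 at verified
  violation R2 at version
  => 5 violation(s): backward is BREAKING for Device
checking forward for Device: reader v1 against writer v2:
  role: Color -> Color, writer required; from role
  factor: float32 -> float64, writer required; from factor
  verified has no writer counterpart
  version has no writer counterpart
  zip: int32 -> int32, writer required; from zip
  signature: bytes -> bytes, writer optional; from signature
  balance: float32 -> float32, writer required; from balance
  leftover writer field: id
  violation R2 at id
  => 1 violation(s): forward is BREAKING for Device


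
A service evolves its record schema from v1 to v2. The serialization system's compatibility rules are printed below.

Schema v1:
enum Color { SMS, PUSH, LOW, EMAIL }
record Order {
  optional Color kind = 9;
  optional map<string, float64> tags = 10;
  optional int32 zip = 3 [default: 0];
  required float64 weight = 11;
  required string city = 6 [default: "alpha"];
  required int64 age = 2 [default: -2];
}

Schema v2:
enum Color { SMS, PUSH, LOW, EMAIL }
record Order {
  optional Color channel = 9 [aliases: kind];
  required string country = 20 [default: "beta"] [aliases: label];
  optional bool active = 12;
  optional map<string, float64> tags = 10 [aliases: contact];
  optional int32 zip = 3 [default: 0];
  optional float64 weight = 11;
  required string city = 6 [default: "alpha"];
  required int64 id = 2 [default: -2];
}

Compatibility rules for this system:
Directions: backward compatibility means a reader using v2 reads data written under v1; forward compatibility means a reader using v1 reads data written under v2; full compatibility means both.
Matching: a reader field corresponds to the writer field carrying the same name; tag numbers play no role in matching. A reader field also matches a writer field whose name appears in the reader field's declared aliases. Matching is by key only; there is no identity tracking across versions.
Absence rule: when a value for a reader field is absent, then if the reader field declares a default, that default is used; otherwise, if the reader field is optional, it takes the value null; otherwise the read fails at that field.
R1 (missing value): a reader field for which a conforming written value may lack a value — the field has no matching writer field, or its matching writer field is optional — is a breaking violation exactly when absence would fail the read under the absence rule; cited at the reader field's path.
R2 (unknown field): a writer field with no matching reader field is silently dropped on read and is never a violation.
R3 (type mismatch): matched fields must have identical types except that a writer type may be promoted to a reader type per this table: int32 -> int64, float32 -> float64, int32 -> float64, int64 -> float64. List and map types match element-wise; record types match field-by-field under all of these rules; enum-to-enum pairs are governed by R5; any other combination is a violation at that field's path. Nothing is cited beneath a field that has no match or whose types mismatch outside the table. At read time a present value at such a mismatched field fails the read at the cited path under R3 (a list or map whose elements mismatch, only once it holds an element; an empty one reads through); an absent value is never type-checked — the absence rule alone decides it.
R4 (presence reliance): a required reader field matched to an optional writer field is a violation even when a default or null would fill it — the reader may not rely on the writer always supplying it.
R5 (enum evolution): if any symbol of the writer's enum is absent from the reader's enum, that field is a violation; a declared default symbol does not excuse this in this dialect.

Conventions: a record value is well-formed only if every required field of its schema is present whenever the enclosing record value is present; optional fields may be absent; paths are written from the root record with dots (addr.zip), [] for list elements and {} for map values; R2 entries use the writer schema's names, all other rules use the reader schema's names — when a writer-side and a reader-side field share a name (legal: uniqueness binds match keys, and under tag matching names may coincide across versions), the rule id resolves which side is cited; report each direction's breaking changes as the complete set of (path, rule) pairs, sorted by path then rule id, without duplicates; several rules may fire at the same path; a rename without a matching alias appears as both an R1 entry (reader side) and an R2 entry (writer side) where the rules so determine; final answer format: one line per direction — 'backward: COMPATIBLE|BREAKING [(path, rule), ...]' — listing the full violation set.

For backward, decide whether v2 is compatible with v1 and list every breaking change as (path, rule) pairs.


backward: COMPATIBLE []

the writer's type comes first in each Order pair
backward for Order (reader v2, writer v1):
  channel: Color -> Color, writer optional; from kind
  country: no writer-side match
  active: no writer-side match
  tags: map<string, float64> -> map<string, float64>, writer optional; from tags
  zip: int32 -> int32, writer optional; from zip
  weight: float64 -> float64, writer required; from weight
  city: string -> string, writer required; from city
  id: no writer-side match
  leftover writer field: age
  => no violations; backward on Order: COMPATIBLE
the other Order changes do not affect what is asked:
  added field country to record Order: required string, tag 20, default "beta" (in v2 it sits immediately before tags) -> no rule fires on it in Order's dialect; the asked verdict holds
  renamed field kind to channel in record Order (alias kind declared on the renamed field) -> no rule fires on it in Order's dialect; the asked verdict holds
  renamed field age to id in record Order -> no rule fires on it in Order's dialect; the asked verdict holds
  added field active to record Order: optional bool, tag 12 (in v2 it sits immediately before tags) -> no rule fires on it in Order's dialect; the asked verdict holds
  field weight in record Order: required changed to optional -> affects forward compatibility only, which is not asked


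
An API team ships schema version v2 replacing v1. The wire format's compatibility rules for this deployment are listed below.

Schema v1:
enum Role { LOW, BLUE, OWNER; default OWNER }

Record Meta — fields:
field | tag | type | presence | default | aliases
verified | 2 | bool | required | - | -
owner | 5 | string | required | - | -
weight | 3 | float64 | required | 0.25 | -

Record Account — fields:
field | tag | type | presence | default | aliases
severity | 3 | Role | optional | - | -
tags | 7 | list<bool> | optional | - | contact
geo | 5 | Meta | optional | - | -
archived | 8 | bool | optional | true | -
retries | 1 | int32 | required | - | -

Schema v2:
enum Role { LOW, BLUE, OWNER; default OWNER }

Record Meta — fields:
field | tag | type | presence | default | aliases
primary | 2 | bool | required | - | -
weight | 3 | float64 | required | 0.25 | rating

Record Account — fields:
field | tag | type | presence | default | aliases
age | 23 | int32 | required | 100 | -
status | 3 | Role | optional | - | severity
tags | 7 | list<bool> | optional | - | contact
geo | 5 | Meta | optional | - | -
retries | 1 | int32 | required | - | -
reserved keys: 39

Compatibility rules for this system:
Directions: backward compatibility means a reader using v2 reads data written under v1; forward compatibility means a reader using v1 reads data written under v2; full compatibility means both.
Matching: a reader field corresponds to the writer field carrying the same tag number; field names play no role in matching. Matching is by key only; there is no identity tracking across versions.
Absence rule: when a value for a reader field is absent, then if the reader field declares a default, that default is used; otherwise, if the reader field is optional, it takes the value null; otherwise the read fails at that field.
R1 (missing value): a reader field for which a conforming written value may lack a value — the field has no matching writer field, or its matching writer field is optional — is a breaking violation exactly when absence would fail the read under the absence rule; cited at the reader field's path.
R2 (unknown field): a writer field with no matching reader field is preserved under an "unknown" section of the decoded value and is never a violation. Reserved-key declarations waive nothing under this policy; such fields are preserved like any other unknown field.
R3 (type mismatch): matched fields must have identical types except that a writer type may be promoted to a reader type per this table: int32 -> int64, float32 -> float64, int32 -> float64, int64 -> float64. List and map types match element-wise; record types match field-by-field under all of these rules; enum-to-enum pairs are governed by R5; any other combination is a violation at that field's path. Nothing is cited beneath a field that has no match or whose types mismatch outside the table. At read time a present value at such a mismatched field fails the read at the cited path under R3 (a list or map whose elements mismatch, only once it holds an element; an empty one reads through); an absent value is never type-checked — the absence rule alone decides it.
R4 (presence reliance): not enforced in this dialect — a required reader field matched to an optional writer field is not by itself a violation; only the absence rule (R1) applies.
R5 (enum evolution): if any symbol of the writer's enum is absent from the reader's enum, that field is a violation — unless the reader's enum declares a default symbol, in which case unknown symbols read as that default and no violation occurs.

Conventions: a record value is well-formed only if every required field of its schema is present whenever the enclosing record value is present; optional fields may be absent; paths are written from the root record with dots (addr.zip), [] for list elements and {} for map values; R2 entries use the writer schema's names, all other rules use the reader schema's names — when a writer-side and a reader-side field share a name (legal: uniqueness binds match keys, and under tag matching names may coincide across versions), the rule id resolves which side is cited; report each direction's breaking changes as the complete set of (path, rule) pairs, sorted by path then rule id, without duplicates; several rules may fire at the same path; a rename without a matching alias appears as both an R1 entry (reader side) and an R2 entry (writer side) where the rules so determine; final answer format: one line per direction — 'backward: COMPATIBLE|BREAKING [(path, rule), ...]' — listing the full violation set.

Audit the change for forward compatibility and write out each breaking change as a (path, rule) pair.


arrows below run writer -> reader for Account
checking forward for Account: reader v1 against writer v2:
  writer optional, Role -> Role: reader severity maps from writer status
  writer optional, list<bool> -> list<bool>: reader tags maps from writer tags
  writer optional, Meta -> Meta: reader geo maps from writer geo
  archived: no writer-side match
  writer required, int32 -> int32: reader retries maps from writer retries
  leftover writer field: age
  writer required, bool -> bool: reader geo.verified maps from writer geo.primary
  geo.owner: no writer-side match
  writer required, float64 -> float64: reader geo.weight maps from writer geo.weight
  violation R1 at geo.owner
  => forward verdict for Account: BREAKING, 1 violation(s)
the other Account changes do not affect what is asked:
  renamed field severity to status in record Account (alias severity declared on the renamed field) -> no rule fires on it in Account's dialect; the asked verdict holds
  added field age to record Account: required int32, tag 23, default 100 (in v2 it sits immediately before status) -> no rule fires on it in Account's dialect; the asked verdict holds
  renamed field verified to primary in record Meta -> no rule fires on it in Account's dialect; the asked verdict holds
  removed field archived from record Account -> no rule fires on it in Account's dialect; the asked verdict holds

forward: BREAKING [(geo.owner, R1)]


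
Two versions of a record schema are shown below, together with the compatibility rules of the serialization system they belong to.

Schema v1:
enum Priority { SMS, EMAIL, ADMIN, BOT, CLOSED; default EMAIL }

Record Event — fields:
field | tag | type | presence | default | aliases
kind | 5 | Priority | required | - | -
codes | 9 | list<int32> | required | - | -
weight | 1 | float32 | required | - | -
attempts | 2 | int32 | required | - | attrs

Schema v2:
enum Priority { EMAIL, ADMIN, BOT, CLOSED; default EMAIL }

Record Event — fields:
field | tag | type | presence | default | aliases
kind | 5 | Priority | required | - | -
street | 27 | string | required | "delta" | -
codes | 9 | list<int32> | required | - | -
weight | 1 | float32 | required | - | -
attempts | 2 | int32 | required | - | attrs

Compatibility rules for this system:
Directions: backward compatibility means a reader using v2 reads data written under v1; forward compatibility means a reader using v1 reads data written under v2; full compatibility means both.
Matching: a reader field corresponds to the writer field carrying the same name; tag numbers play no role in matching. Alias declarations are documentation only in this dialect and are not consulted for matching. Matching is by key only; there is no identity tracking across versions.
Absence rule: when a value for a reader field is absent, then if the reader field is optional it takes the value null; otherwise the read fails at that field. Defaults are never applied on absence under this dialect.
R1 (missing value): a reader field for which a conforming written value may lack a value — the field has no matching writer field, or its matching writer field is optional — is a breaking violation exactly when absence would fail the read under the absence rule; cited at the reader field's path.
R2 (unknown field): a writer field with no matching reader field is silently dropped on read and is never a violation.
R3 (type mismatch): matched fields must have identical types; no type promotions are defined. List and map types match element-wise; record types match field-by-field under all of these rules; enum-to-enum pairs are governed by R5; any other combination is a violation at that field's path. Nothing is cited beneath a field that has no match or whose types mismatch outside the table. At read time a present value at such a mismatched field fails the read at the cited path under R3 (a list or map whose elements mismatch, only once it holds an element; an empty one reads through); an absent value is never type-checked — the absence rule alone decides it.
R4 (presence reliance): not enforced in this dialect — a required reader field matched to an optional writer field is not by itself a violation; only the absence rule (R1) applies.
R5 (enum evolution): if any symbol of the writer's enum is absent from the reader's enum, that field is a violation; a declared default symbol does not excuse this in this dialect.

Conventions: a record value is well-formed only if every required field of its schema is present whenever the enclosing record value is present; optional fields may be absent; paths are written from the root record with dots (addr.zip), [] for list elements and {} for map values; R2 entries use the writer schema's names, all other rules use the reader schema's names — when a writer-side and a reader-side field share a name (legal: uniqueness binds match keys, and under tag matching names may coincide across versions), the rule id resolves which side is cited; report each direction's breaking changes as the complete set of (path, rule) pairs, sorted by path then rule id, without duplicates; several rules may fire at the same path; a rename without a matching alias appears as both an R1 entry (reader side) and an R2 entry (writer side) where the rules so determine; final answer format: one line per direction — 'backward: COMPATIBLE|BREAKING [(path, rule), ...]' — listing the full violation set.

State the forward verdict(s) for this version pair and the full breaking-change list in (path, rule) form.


forward: COMPATIBLE []

arrows below run writer -> reader for Event
forward for Event (reader v1, writer v2):
  Priority -> Priority, writer required: kind aligns to kind
  list<int32> -> list<int32>, writer required: codes aligns to codes
  float32 -> float32, writer required: weight aligns to weight
  int32 -> int32, writer required: attempts aligns to attempts
  leftover writer field: street
  => no violations; forward on Event: COMPATIBLE
checking off the Event differences that do not matter here:
  enum Priority (field kind in record Event): symbol SMS removed -> matters only for Event's backward compatibility — outside the asked direction
  added field street to record Event: required string, tag 27, default "delta" (in v2 it sits immediately before codes) -> matters only for Event's backward compatibility — outside the asked direction


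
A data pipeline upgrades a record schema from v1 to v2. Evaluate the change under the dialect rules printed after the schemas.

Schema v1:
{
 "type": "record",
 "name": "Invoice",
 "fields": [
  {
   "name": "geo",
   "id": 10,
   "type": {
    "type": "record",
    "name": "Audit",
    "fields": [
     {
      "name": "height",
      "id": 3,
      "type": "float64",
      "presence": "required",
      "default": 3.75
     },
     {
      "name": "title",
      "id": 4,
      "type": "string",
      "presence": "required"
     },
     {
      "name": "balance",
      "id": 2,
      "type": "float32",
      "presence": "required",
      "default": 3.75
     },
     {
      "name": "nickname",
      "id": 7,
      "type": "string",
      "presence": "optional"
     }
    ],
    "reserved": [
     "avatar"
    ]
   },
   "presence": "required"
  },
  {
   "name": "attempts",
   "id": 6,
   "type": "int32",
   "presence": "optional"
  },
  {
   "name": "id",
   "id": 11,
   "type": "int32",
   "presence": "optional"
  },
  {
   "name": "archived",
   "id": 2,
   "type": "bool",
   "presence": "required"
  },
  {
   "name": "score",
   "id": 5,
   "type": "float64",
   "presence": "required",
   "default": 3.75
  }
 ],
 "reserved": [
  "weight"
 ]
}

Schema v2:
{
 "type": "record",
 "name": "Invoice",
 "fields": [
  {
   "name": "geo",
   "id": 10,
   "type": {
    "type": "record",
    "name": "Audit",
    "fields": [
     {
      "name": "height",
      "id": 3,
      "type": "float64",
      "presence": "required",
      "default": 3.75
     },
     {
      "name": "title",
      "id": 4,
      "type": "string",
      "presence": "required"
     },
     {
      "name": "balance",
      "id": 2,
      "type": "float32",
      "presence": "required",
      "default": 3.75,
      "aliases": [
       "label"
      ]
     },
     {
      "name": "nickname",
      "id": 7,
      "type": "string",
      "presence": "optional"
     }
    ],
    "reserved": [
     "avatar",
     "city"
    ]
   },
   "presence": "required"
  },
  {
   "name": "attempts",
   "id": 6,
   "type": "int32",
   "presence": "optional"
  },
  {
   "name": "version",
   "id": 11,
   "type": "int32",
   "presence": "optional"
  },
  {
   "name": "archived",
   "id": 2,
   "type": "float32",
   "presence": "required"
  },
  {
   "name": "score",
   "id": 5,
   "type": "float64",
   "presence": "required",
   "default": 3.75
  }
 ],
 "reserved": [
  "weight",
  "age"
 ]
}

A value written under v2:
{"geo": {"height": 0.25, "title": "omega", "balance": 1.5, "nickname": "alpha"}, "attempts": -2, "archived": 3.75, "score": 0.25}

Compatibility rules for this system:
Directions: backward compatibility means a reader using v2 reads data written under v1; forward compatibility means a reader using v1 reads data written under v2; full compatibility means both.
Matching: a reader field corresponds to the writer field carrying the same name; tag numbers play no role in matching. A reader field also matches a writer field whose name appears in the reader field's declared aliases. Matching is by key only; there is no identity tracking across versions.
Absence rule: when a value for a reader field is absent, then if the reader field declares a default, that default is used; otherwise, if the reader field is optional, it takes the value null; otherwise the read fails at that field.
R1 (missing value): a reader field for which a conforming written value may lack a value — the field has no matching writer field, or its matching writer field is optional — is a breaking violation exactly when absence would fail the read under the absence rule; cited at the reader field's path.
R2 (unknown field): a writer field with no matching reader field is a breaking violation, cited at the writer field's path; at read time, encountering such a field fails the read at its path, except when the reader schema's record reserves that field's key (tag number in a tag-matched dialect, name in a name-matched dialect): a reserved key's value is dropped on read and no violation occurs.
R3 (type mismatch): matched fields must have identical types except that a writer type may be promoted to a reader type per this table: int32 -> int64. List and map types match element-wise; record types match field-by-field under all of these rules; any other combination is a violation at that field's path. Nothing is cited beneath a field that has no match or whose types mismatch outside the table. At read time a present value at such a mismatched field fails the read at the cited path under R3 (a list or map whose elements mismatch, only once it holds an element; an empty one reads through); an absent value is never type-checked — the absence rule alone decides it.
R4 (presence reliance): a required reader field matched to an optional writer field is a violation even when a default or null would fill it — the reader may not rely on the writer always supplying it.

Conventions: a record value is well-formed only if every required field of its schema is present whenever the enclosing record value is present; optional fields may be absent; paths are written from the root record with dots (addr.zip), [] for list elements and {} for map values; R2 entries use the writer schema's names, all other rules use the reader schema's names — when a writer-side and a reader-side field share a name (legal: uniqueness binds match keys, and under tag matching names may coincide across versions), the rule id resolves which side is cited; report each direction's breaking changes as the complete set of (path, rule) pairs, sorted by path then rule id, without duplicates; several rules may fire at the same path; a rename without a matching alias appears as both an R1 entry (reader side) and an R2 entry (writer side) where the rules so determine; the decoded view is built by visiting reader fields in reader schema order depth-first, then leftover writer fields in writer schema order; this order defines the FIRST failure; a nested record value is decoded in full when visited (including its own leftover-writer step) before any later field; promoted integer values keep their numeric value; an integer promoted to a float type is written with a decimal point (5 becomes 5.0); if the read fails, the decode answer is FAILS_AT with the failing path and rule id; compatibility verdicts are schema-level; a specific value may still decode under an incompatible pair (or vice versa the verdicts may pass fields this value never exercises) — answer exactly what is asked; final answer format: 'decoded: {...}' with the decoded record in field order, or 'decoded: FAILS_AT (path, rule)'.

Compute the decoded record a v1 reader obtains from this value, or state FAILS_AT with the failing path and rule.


decoded: FAILS_AT (archived, R3)

each type pair in Invoice: writer, then reader
decoding the Invoice value with the v1 reader:
  geo.height := 0.25
  geo.title := "omega"
  geo.balance := 1.5
  geo.nickname := "alpha"
  attempts := -2
  id := null (missing; optional => null)
  read fails at archived under R3
  => FAILS_AT (archived, R3)
remaining Invoice differences; none change what is asked:
  renamed field id to version in record Invoice -> matters for Invoice compatibility verdicts, not for this value's decode
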